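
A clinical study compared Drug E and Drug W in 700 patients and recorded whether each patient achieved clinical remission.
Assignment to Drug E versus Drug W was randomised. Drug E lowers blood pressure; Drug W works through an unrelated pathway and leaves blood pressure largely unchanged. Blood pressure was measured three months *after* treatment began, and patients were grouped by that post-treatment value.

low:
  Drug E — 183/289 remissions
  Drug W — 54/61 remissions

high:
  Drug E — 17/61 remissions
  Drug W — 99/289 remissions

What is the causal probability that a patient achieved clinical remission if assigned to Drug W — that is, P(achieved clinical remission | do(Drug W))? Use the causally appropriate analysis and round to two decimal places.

0.44

The distribution of blood pressure is itself part of what the drug does — it is an intermediate outcome. Holding it fixed would remove that part of the effect; the total effect is the pooled difference.
So P(outcome | do(Drug W)) is just the pooled rate for Drug W: 153/350 = 0.437.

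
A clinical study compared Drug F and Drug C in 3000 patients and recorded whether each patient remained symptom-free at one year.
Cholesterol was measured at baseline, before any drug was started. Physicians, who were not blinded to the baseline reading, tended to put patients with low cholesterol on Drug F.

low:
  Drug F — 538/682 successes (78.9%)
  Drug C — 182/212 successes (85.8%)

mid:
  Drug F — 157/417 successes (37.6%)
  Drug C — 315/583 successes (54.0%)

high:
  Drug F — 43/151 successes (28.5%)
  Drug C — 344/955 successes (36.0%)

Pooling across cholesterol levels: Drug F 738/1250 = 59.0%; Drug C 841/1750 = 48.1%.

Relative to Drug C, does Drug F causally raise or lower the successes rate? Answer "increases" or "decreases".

The cholesterol-specific comparison favours Drug C throughout, but the pooled figures favour Drug F. The question is whether to condition on cholesterol.
The imbalance in cholesterol arose from how patients were allocated, not from anything the drug did; and cholesterol independently affects the outcome. The pooled gap is confounded — condition on cholesterol.
Within each level — low: 78.9% vs 85.8%; mid: 37.6% vs 54.0%; high: 28.5% vs 36.0% — Drug C is higher every time.

decreases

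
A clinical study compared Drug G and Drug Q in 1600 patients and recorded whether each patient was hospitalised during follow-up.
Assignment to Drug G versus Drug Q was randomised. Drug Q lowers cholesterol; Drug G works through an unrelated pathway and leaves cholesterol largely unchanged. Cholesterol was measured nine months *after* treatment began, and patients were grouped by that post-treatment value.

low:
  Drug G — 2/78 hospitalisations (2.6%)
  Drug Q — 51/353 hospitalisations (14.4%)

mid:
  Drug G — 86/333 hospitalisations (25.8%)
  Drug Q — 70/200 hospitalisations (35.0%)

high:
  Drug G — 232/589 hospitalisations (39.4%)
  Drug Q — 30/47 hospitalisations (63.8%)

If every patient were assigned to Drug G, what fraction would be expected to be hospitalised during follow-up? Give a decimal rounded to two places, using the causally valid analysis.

0.32

Drug G is lower inside every cholesterol stratum but Drug Q is lower in aggregate. Whether to stratify depends on how cholesterol relates to the drug.
Because the drug influences cholesterol, cholesterol is a post-treatment mediator, not a confounder. Stratifying on it would bias the estimate; the causal effect is the crude pooled difference.
So P(outcome | do(Drug G)) is just the pooled rate for Drug G: 320/1000 = 0.320.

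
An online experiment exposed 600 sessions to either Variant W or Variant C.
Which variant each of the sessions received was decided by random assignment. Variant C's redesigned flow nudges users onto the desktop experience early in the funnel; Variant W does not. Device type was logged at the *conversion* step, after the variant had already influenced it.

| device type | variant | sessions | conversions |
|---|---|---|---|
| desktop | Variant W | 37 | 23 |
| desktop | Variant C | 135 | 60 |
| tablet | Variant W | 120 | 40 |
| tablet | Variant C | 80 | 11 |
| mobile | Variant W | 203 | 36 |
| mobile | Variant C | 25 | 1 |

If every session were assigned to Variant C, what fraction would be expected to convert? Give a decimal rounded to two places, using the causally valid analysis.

0.30

Variant W is higher inside every device type stratum but Variant C is higher in aggregate. Whether to stratify depends on how device type relates to the variant.
Device type lies on the pathway variant → device type → outcome, so adjusting for it blocks the indirect effect. For the total causal effect of variant, use the unadjusted pooled rates.
So P(outcome | do(Variant C)) is just the pooled rate for Variant C: 72/240 = 0.300.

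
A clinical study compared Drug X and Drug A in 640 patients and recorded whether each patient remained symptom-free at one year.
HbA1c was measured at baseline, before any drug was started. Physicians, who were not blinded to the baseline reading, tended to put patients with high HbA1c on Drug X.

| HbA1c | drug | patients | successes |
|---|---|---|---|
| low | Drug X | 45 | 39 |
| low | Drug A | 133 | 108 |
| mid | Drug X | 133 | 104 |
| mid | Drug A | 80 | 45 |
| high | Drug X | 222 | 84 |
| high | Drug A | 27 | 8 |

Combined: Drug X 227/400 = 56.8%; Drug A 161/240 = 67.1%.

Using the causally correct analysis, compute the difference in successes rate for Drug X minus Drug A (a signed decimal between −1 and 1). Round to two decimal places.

+0.12

The HbA1c-specific comparison favours Drug X throughout, but the pooled figures favour Drug A. The question is whether to condition on HbA1c.
HbA1c is set before the drug has any effect — it is not caused by the drug — and it independently drives the outcome. That makes it a confounder, so the causal comparison is within HbA1c levels.
Adjusting over the population distribution of HbA1c: 0.278·(0.867−0.812) + 0.333·(0.782−0.562) + 0.389·(0.378−0.296) = +0.120.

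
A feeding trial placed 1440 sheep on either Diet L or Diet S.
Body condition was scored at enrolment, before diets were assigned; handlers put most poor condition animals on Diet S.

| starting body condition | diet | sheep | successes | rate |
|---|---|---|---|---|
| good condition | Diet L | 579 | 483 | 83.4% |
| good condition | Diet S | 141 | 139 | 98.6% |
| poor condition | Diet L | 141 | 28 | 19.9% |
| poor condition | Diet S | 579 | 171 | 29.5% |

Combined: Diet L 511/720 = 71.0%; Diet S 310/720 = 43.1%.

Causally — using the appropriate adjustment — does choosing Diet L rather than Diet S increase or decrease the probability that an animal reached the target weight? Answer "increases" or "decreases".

decreases

Diet S is higher inside every starting body condition stratum but Diet L is higher in aggregate. Whether to stratify depends on how starting body condition relates to the diet.
The imbalance in starting body condition arose from how sheep were allocated, not from anything the diet did; and starting body condition independently affects the outcome. The pooled gap is confounded — condition on starting body condition.
Within each level — good condition: 83.4% vs 98.6%; poor condition: 19.9% vs 29.5% — Diet S is higher every time.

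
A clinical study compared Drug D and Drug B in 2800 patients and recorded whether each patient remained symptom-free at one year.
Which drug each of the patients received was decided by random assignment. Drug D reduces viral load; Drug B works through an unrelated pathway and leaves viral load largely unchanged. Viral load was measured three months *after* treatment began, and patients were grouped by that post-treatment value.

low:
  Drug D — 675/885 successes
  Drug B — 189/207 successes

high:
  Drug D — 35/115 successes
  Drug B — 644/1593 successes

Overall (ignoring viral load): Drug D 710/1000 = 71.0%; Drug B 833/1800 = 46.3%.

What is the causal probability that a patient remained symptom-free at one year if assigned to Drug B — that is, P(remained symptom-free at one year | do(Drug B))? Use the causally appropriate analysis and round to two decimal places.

0.46

Within every viral load level Drug B has the higher rate, yet pooled Drug D does — Simpson's reversal.
Viral load is recorded after the drug and is itself shifted by it — it sits on the causal path from drug to outcome. Conditioning on a mediator would strip out part of the effect we want; the pooled comparison gives the total causal effect.
So P(outcome | do(Drug B)) is just the pooled rate for Drug B: 833/1800 = 0.463.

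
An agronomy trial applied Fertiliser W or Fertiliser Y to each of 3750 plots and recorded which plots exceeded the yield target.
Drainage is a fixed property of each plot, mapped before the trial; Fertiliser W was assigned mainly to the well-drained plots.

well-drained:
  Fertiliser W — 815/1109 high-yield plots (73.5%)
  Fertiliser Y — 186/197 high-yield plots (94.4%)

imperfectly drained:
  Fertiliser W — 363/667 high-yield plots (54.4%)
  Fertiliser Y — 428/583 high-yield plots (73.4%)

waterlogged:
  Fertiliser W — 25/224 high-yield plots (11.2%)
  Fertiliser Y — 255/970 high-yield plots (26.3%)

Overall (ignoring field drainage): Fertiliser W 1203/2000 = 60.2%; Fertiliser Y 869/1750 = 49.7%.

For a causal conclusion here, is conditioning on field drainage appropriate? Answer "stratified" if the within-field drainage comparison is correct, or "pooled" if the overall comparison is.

stratified

Fertiliser Y is higher inside every field drainage stratum but Fertiliser W is higher in aggregate. Whether to stratify depends on how field drainage relates to the fertiliser.
Field drainage is set before the fertiliser has any effect — it is not caused by the fertiliser — and it independently drives the outcome. That makes it a confounder, so the causal comparison is within field drainage levels.
Within each level — well-drained: 73.5% vs 94.4%; imperfectly drained: 54.4% vs 73.4%; waterlogged: 11.2% vs 26.3% — Fertiliser Y is higher every time.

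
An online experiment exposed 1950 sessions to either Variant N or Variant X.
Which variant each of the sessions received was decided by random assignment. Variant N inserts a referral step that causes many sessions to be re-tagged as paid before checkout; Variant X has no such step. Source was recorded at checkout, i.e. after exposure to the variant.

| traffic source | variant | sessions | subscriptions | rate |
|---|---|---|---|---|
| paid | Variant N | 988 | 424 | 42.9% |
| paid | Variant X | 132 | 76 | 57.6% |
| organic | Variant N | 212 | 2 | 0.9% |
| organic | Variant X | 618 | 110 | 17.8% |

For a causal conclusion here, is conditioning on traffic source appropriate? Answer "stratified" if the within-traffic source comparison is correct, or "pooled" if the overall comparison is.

Traffic source is downstream of the variant. One should not condition on a consequence of treatment, so the overall rates are the right comparison.
Pooled: Variant N 35.5% vs Variant X 24.8%; Variant N is higher overall.

pooled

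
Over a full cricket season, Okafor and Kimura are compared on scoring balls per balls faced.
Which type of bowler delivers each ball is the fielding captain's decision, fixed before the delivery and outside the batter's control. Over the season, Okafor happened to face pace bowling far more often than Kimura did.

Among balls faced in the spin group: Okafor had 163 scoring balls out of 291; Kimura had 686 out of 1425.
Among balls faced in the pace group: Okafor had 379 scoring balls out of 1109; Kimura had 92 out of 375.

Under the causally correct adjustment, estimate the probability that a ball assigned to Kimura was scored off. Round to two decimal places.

Here bowling type is a common cause — it drives both which player a case falls under and the outcome. The crude comparison mixes populations; the stratum-specific rates are the causally relevant ones.
Standardising Kimura to the population bowling type mix: 0.536·686/1425 + 0.464·92/375 = 0.372.

0.37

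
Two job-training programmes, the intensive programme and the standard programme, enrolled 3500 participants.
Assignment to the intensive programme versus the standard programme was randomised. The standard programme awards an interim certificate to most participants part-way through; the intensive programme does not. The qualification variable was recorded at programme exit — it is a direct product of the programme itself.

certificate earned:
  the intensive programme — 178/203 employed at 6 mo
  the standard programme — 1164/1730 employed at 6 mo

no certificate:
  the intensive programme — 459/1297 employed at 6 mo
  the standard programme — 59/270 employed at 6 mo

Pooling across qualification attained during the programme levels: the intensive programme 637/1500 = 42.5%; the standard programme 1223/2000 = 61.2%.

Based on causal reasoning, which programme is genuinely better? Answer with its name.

The qualification attained during the programme-specific comparison favours the intensive programme throughout, but the pooled figures favour the standard programme. The question is whether to condition on qualification attained during the programme.
Because the programme influences qualification attained during the programme, qualification attained during the programme is a post-treatment mediator, not a confounder. Stratifying on it would bias the estimate; the causal effect is the crude pooled difference.
Pooled: the intensive programme 42.5% vs the standard programme 61.2%; the standard programme is higher overall.

the standard programme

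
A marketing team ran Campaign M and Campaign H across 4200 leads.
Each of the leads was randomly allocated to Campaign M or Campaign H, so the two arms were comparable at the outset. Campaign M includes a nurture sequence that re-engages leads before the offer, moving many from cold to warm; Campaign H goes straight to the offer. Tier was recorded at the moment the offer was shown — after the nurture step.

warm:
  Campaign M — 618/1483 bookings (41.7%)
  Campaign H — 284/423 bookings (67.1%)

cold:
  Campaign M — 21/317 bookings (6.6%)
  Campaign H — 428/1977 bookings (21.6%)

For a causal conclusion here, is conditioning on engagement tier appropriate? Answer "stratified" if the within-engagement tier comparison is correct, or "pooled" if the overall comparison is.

pooled

Because the campaign influences engagement tier, engagement tier is a post-treatment mediator, not a confounder. Stratifying on it would bias the estimate; the causal effect is the crude pooled difference.
Pooled: Campaign M 35.5% vs Campaign H 29.7%; Campaign M is higher overall.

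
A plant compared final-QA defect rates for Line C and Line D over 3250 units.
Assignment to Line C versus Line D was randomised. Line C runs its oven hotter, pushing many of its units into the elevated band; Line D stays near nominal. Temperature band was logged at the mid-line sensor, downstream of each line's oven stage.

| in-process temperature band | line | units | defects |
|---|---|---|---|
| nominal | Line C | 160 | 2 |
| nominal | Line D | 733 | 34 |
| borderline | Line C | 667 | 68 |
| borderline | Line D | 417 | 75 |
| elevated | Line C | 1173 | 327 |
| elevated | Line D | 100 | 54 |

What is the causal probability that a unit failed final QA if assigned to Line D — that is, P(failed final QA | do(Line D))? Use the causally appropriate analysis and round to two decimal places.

0.13

Stratifying would compare lines among units the lines themselves sorted into in-process temperature band groups — a form of selection on an intermediate. The unconditioned pooled rates give the total causal effect.
So P(outcome | do(Line D)) is just the pooled rate for Line D: 163/1250 = 0.130.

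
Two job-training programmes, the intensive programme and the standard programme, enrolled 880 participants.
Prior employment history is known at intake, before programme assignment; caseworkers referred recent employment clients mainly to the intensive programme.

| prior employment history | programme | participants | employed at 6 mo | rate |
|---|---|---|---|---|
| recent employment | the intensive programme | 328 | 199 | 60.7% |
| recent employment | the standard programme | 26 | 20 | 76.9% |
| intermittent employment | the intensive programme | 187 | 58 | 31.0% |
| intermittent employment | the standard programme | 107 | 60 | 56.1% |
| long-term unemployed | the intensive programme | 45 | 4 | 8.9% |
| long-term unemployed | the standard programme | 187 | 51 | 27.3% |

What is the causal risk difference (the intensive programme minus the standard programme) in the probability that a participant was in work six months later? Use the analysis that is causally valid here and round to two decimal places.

-0.20

Prior employment history differs across programmes for reasons unrelated to any effect of the programme itself, and it separately predicts the outcome — a classic confounder. We must compare within prior employment history levels.
Adjusting over the population distribution of prior employment history: 0.402·(0.607−0.769) + 0.334·(0.310−0.561) + 0.264·(0.089−0.273) = -0.198.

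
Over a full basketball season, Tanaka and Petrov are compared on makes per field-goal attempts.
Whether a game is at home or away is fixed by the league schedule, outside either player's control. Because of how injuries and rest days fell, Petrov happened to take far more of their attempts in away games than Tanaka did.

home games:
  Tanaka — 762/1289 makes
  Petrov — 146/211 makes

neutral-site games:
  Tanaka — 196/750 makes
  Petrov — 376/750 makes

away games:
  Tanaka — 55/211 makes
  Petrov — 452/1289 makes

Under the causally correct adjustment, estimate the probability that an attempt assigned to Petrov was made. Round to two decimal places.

0.51

Game venue differs across players for reasons unrelated to any effect of the player itself, and it separately predicts the outcome — a classic confounder. We must compare within game venue levels.
Standardising Petrov to the population game venue mix: 0.333·146/211 + 0.333·376/750 + 0.333·452/1289 = 0.515.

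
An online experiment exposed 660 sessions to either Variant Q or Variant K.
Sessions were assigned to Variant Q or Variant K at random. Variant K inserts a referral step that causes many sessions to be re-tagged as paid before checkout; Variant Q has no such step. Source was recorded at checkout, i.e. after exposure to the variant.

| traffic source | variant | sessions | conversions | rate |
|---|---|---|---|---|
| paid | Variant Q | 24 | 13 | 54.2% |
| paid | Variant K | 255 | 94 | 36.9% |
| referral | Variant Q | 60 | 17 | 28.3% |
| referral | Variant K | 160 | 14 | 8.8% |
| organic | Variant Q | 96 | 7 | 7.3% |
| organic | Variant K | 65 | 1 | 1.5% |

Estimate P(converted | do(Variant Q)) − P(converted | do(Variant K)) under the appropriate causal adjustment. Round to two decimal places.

-0.02

Traffic source is downstream of the variant. One should not condition on a consequence of treatment, so the overall rates are the right comparison.
The causal difference is the pooled difference: 0.206 − 0.227 = -0.022.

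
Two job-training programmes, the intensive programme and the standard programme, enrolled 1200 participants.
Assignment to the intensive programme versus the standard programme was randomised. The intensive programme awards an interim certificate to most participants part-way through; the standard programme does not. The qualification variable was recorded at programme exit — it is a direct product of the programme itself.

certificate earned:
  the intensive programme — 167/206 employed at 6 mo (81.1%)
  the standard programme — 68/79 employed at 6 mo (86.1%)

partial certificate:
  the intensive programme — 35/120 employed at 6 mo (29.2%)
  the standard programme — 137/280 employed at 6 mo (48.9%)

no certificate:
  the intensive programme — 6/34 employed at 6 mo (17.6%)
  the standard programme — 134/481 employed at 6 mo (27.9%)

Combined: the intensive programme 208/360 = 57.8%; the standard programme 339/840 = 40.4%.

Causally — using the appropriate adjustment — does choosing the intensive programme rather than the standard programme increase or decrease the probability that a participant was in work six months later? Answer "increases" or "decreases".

Within every qualification attained during the programme level the standard programme has the higher rate, yet pooled the intensive programme does — Simpson's reversal.
Stratifying would compare programmes among participants the programmes themselves sorted into qualification attained during the programme groups — a form of selection on an intermediate. The unconditioned pooled rates give the total causal effect.
Pooled: the intensive programme 57.8% vs the standard programme 40.4%; the intensive programme is higher overall.

increases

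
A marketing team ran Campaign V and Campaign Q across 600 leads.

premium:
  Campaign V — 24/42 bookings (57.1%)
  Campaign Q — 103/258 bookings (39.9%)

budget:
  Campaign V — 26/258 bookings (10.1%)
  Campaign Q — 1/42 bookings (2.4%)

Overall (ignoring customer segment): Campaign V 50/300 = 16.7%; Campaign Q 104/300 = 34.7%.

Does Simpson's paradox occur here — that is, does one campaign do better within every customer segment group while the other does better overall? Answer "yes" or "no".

yes

Within each customer segment level (premium 57.1% vs 39.9%; budget 10.1% vs 2.4%), Campaign V has the higher rate every time. Pooled: 16.7% vs 34.7% — Campaign Q has the higher rate overall. The two comparisons disagree.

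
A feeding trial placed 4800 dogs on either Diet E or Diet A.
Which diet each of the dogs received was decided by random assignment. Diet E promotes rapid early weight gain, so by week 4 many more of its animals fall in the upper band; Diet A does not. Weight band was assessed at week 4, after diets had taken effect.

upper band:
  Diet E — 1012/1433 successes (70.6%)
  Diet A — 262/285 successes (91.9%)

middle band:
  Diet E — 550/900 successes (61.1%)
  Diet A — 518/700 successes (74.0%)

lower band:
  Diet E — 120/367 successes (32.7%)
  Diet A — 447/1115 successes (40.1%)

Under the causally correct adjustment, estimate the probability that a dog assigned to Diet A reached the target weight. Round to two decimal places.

0.58

Week-4 weight band here is a post-treatment variable shaped by the diet; conditioning on it would introduce bias rather than remove it. The overall comparison is the causal one.
So P(outcome | do(Diet A)) is just the pooled rate for Diet A: 1227/2100 = 0.584.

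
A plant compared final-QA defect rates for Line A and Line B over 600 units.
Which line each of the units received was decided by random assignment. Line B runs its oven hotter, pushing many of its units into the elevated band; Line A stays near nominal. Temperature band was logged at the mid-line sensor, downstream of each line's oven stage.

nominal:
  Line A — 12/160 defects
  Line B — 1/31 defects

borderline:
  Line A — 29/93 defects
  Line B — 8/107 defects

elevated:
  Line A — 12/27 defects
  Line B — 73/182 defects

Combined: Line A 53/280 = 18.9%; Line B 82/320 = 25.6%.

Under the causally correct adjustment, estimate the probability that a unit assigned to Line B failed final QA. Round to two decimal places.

The in-process temperature band-specific comparison favours Line B throughout, but the pooled figures favour Line A. The question is whether to condition on in-process temperature band.
The distribution of in-process temperature band is itself part of what the line does — it is an intermediate outcome. Holding it fixed would remove that part of the effect; the total effect is the pooled difference.
So P(outcome | do(Line B)) is just the pooled rate for Line B: 82/320 = 0.256.

0.26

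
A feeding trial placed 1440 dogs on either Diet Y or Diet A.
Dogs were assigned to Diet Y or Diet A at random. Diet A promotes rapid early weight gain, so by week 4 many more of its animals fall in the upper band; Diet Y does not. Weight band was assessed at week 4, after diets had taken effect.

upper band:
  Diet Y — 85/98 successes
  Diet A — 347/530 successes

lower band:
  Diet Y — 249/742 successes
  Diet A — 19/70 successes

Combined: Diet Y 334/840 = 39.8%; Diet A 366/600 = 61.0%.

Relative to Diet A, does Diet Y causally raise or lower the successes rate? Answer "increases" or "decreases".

decreases

Diet Y is higher inside every week-4 weight band stratum but Diet A is higher in aggregate. Whether to stratify depends on how week-4 weight band relates to the diet.
Stratifying would compare diets among dogs the diets themselves sorted into week-4 weight band groups — a form of selection on an intermediate. The unconditioned pooled rates give the total causal effect.
Pooled: Diet Y 39.8% vs Diet A 61.0%; Diet A is higher overall.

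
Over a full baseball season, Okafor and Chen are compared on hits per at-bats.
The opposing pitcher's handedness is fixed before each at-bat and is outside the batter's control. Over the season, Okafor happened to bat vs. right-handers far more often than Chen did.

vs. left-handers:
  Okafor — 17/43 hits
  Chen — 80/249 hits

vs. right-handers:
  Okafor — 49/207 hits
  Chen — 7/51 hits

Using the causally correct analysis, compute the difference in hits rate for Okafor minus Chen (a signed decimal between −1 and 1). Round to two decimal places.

The pitcher handedness-specific comparison favours Okafor throughout, but the pooled figures favour Chen. The question is whether to condition on pitcher handedness.
Pitcher handedness differs across players for reasons unrelated to any effect of the player itself, and it separately predicts the outcome — a classic confounder. We must compare within pitcher handedness levels.
Adjusting over the population distribution of pitcher handedness: 0.531·(0.395−0.321) + 0.469·(0.237−0.137) = +0.086.

+0.09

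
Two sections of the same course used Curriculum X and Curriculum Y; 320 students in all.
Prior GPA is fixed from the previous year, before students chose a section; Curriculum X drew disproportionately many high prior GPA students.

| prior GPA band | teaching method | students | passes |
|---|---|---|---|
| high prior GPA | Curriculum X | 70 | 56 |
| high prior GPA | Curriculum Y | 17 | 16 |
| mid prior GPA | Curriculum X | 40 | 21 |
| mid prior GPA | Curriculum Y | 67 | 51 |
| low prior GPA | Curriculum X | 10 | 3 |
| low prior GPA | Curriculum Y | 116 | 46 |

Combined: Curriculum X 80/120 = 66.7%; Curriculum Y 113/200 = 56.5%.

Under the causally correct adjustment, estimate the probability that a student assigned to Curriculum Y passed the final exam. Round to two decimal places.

The imbalance in prior GPA band arose from how students were allocated, not from anything the teaching method did; and prior GPA band independently affects the outcome. The pooled gap is confounded — condition on prior GPA band.
Standardising Curriculum Y to the population prior GPA band mix: 0.272·16/17 + 0.334·51/67 + 0.394·46/116 = 0.667.

0.67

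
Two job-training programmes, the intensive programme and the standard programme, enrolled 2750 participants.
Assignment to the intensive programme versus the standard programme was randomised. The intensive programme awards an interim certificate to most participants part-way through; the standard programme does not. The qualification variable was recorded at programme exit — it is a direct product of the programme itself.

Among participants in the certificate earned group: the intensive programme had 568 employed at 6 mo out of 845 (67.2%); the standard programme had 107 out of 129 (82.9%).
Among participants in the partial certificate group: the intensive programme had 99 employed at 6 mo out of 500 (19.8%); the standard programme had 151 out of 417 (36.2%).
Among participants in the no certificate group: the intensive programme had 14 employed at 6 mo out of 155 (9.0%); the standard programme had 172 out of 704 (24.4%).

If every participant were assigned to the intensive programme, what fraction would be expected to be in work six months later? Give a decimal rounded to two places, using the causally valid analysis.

Within every qualification attained during the programme level the standard programme has the higher rate, yet pooled the intensive programme does — Simpson's reversal.
Qualification attained during the programme lies on the pathway programme → qualification attained during the programme → outcome, so adjusting for it blocks the indirect effect. For the total causal effect of programme, use the unadjusted pooled rates.
So P(outcome | do(the intensive programme)) is just the pooled rate for the intensive programme: 681/1500 = 0.454.

0.45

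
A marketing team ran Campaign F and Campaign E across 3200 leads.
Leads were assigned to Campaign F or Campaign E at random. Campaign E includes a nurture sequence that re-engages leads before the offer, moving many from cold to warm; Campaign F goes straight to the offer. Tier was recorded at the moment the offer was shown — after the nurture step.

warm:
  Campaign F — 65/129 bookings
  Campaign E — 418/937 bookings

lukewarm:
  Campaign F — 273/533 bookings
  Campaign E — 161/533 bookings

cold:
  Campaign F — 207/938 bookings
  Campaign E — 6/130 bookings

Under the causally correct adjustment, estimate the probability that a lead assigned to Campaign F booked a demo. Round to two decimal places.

0.34

Campaign F is higher inside every engagement tier stratum but Campaign E is higher in aggregate. Whether to stratify depends on how engagement tier relates to the campaign.
Engagement tier lies on the pathway campaign → engagement tier → outcome, so adjusting for it blocks the indirect effect. For the total causal effect of campaign, use the unadjusted pooled rates.
So P(outcome | do(Campaign F)) is just the pooled rate for Campaign F: 545/1600 = 0.341.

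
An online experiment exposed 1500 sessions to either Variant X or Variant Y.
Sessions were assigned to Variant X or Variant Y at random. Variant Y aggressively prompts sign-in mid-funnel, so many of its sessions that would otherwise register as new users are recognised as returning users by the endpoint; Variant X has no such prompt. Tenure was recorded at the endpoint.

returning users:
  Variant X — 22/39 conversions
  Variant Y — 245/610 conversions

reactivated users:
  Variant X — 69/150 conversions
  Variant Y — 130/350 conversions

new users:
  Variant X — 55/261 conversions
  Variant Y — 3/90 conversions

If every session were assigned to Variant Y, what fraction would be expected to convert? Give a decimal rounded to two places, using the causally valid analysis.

0.36

The stratified and pooled comparisons disagree (Variant X wins within each user tenure; Variant Y wins overall), so the answer turns on the causal role of user tenure.
User tenure is recorded after the variant and is itself shifted by it — it sits on the causal path from variant to outcome. Conditioning on a mediator would strip out part of the effect we want; the pooled comparison gives the total causal effect.
So P(outcome | do(Variant Y)) is just the pooled rate for Variant Y: 378/1050 = 0.360.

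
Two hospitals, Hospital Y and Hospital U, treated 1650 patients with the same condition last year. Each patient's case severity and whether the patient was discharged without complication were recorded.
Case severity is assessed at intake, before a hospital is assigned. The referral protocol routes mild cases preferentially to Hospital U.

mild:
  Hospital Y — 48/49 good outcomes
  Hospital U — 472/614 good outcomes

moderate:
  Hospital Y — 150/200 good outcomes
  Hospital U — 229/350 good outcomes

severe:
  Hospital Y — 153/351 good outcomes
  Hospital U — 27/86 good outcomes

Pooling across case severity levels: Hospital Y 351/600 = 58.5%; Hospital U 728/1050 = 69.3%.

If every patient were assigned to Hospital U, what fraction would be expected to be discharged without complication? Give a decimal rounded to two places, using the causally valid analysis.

Here case severity is a common cause — it drives both which hospital a case falls under and the outcome. The crude comparison mixes populations; the stratum-specific rates are the causally relevant ones.
Standardising Hospital U to the population case severity mix: 0.402·472/614 + 0.333·229/350 + 0.265·27/86 = 0.610.

0.61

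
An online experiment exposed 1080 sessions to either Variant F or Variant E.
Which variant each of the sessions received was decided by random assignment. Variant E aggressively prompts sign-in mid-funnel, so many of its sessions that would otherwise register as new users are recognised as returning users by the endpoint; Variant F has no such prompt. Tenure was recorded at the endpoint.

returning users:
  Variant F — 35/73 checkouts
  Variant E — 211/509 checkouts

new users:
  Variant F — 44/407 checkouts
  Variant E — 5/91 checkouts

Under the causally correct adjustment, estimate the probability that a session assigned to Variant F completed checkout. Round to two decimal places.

0.16

Because the variant influences user tenure, user tenure is a post-treatment mediator, not a confounder. Stratifying on it would bias the estimate; the causal effect is the crude pooled difference.
So P(outcome | do(Variant F)) is just the pooled rate for Variant F: 79/480 = 0.165.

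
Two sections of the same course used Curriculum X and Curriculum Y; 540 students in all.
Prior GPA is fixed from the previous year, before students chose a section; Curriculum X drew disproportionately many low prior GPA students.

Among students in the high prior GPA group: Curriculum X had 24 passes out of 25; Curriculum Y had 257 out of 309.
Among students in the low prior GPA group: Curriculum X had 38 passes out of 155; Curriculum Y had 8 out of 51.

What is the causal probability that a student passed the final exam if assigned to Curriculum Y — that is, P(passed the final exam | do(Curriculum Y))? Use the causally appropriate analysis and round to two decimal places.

0.57

Prior GPA band differs across teaching methods for reasons unrelated to any effect of the teaching method itself, and it separately predicts the outcome — a classic confounder. We must compare within prior GPA band levels.
Standardising Curriculum Y to the population prior GPA band mix: 0.619·257/309 + 0.381·8/51 = 0.574.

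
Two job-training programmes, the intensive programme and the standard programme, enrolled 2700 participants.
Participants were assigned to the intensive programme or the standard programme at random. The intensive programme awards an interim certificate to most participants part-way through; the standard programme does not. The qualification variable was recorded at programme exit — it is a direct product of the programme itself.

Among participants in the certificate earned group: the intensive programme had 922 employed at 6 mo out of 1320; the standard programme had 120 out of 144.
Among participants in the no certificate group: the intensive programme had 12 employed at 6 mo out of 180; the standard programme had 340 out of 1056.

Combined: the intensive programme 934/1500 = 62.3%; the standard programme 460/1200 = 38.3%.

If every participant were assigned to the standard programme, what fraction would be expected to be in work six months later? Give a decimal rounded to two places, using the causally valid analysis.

Within every qualification attained during the programme level the standard programme has the higher rate, yet pooled the intensive programme does — Simpson's reversal.
Qualification attained during the programme is recorded after the programme and is itself shifted by it — it sits on the causal path from programme to outcome. Conditioning on a mediator would strip out part of the effect we want; the pooled comparison gives the total causal effect.
So P(outcome | do(the standard programme)) is just the pooled rate for the standard programme: 460/1200 = 0.383.

0.38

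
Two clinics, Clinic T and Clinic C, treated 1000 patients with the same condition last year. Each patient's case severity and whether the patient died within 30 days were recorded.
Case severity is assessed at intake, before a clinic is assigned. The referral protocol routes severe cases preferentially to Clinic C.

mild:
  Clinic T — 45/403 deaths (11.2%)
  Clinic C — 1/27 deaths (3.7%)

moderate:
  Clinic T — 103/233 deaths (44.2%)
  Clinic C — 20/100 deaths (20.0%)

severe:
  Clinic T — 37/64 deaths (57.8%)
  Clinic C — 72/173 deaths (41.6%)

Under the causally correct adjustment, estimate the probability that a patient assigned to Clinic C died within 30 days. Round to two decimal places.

Here case severity is a common cause — it drives both which clinic a case falls under and the outcome. The crude comparison mixes populations; the stratum-specific rates are the causally relevant ones.
Standardising Clinic C to the population case severity mix: 0.430·1/27 + 0.333·20/100 + 0.237·72/173 = 0.181.

0.18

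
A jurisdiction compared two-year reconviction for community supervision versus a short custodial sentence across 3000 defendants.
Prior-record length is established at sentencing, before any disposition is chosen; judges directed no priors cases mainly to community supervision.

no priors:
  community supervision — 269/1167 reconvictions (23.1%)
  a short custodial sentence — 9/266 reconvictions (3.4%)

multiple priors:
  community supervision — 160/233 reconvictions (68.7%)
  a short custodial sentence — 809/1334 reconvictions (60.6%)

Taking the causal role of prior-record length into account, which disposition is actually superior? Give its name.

a short custodial sentence is lower inside every prior-record length stratum but community supervision is lower in aggregate. Whether to stratify depends on how prior-record length relates to the disposition.
Prior-record length differs across dispositions for reasons unrelated to any effect of the disposition itself, and it separately predicts the outcome — a classic confounder. We must compare within prior-record length levels.
Within each level — no priors: 23.1% vs 3.4%; multiple priors: 68.7% vs 60.6% — a short custodial sentence is lower every time.

a short custodial sentence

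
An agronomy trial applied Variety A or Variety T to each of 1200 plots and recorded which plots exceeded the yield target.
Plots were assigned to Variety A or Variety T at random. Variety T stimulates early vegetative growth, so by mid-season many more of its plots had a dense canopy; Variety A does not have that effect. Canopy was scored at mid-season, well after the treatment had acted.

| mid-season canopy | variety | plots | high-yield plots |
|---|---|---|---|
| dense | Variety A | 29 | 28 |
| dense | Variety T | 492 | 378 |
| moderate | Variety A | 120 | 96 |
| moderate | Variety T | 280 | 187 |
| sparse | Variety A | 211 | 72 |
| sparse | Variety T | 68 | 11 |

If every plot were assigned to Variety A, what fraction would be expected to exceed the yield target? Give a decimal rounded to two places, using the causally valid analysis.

Stratifying would compare varietys among plots the varietys themselves sorted into mid-season canopy groups — a form of selection on an intermediate. The unconditioned pooled rates give the total causal effect.
So P(outcome | do(Variety A)) is just the pooled rate for Variety A: 196/360 = 0.544.

0.54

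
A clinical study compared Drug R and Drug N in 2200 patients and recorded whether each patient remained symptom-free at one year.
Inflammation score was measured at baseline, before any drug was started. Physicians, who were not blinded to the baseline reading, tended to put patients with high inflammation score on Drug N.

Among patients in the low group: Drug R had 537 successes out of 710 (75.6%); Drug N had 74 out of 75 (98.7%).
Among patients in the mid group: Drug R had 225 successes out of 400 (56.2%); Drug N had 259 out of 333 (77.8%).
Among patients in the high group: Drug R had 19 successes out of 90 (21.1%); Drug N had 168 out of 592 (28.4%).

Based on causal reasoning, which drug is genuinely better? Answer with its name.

The inflammation score-specific comparison favours Drug N throughout, but the pooled figures favour Drug R. The question is whether to condition on inflammation score.
Inflammation score differs across drugs for reasons unrelated to any effect of the drug itself, and it separately predicts the outcome — a classic confounder. We must compare within inflammation score levels.
Within each level — low: 75.6% vs 98.7%; mid: 56.2% vs 77.8%; high: 21.1% vs 28.4% — Drug N is higher every time.

Drug N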